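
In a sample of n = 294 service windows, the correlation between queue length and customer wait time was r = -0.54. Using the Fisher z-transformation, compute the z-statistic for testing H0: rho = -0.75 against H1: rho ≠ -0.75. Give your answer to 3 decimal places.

Fisher z: atanh(-0.54) = -0.604156, atanh(-0.75) = -0.972955
z = (z_r − z_0)·√(n−3) = (-0.604156 − (-0.972955))·√291 = 0.368799 · 17.058722 = 6.291

6.291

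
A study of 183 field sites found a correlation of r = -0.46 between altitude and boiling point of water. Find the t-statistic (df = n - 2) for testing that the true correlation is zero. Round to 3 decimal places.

-6.970

1 − r² = 1 − 0.2116 = 0.7884;  √(1−r²) = 0.887919
√(n−2) = √181 = 13.453624
t = r·√(n−2)/√(1−r²) = -0.46 · 13.453624 / 0.887919 = -6.970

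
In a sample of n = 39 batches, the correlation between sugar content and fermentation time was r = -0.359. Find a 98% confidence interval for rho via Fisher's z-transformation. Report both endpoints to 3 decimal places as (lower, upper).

(-0.643, 0.012)

z_r = atanh(-0.359) = -0.375737;  SE = 1/√(n−3) = 1/√36 = 0.166667
z-limits: -0.375737 ± 2.326·0.166667 = -0.375737 ± 0.387667 = [-0.763404, 0.011930]
ρ-limits: (tanh -0.763404, tanh 0.011930) = (-0.643, 0.012)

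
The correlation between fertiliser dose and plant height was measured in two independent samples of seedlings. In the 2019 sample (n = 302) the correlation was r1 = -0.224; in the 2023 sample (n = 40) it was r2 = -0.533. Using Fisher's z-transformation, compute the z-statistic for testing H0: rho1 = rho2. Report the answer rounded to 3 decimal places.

z1 = atanh(-0.224) = -0.227863,  z2 = atanh(-0.533) = -0.594326
SE = √(1/(n1−3) + 1/(n2−3)) = √(1/299 + 1/37) = √(0.0033445 + 0.0270270) = √0.0303715 = 0.174274
z = (z1 − z2)/SE = (-0.227863 − (-0.594326)) / 0.174274 = 0.366463 / 0.174274 = 2.103

2.103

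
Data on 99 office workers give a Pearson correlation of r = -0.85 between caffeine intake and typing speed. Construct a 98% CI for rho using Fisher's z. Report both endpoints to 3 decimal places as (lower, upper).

z_r = atanh(-0.85) = -1.256153;  SE = 1/√(n−3) = 1/√96 = 0.102062
z-limits: -1.256153 ± 2.326·0.102062 = -1.256153 ± 0.237396 = [-1.493549, -1.018757]
ρ-limits: (tanh -1.493549, tanh -1.018757) = (-0.904, -0.769)

(-0.904, -0.769)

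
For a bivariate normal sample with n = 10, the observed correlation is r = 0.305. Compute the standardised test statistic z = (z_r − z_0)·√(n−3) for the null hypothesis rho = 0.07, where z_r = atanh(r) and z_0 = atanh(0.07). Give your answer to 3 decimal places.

z_r = atanh(0.305) = 0.315023,  z_0 = atanh(0.07) = 0.070115
SE = 1/√(n−3) = 1/√7 = 0.377964
z = (z_r − z_0)/SE = (0.315023 − 0.070115) / 0.377964 = 0.244908 / 0.377964 = 0.648

0.648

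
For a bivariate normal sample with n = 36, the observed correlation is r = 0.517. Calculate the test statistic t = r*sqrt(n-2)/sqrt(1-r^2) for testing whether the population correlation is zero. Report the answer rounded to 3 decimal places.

3.522

t = r·√(n−2) / √(1−r²) with r = 0.517, n = 36
  = 0.517·√34 / √(1 − 0.267289)
  = 0.517·5.830952 / 0.855985
  = 3.014602 / 0.855985 = 3.522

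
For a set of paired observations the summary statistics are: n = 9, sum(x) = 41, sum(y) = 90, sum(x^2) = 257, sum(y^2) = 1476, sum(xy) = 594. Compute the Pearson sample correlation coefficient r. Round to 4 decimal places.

0.9149

S_xy = nΣxy − ΣxΣy = 9·594 − 41·90 = 5346 − 3690 = 1656
S_xx = nΣx² − (Σx)² = 9·257 − 41² = 2313 − 1681 = 632
S_yy = nΣy² − (Σy)² = 9·1476 − 90² = 13284 − 8100 = 5184
r = S_xy / √(S_xx·S_yy) = 1656 / √(632·5184) = 1656 / √3276288 = 1656 / 1810.0519 = 0.9149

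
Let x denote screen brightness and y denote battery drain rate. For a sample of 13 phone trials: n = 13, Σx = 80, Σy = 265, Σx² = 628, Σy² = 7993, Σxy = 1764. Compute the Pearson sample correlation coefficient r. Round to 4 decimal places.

S_xy = nΣxy − ΣxΣy = 13·1764 − 80·265 = 22932 − 21200 = 1732
S_xx = nΣx² − (Σx)² = 13·628 − 80² = 8164 − 6400 = 1764
S_yy = nΣy² − (Σy)² = 13·7993 − 265² = 103909 − 70225 = 33684
r = S_xy / √(S_xx·S_yy) = 1732 / √(1764·33684) = 1732 / √59418576 = 1732 / 7708.3446 = 0.2247

0.2247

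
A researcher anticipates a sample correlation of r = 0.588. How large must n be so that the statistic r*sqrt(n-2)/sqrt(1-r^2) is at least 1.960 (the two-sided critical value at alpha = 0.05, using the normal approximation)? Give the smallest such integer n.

10

r√(n−2)/√(1−r²) ≥ 1.960  ⇔  n−2 ≥ (1.960)²·(1−r²)/r²
(1−r²)/r² = (1−0.345744)/0.345744 = 1.8923
n ≥ 2 + 3.8416·1.8923 = 2 + 7.2695 = 9.2695
⌈9.2695⌉ = 10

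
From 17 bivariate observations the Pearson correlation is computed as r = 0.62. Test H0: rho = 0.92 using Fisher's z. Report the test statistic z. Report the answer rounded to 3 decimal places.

-3.233

z_r = atanh(0.62) = 0.725005,  z_0 = atanh(0.92) = 1.589027
SE = 1/√(n−3) = 1/√14 = 0.267261
z = (z_r − z_0)/SE = (0.725005 − 1.589027) / 0.267261 = -0.864022 / 0.267261 = -3.233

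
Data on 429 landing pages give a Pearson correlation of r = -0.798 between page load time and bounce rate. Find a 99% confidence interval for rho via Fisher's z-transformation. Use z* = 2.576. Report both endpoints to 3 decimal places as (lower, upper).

(-0.839, -0.748)

z_r = atanh(-0.798) = -1.093081;  SE = 1/√(n−3) = 1/√426 = 0.048450
z-limits: -1.093081 ± 2.576·0.048450 = -1.093081 ± 0.124807 = [-1.217888, -0.968274]
ρ-limits: (tanh -1.217888, tanh -0.968274) = (-0.839, -0.748)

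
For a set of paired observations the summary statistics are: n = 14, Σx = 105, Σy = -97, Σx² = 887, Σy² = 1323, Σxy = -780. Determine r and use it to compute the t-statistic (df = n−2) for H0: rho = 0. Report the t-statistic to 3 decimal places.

S_xy = nΣxy − ΣxΣy = 14·(-780) − 105·(-97) = -10920 − (-10185) = -735
S_xx = nΣx² − (Σx)² = 14·887 − 105² = 12418 − 11025 = 1393
S_yy = nΣy² − (Σy)² = 14·1323 − (-97)² = 18522 − 9409 = 9113
r = S_xy / √(S_xx·S_yy) = -735 / √(1393·9113) = -735 / √12694409 = -735 / 3562.9214 = -0.2063
t = r·√(n−2)/√(1−r²) = -0.2063·√12 / √(1−0.042560) = -0.714644 / 0.978489 = -0.730

-0.730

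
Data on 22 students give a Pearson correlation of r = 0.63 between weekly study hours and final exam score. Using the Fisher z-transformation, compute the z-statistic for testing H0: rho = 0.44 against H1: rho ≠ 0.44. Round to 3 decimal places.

z_r = atanh(0.63) = 0.741416,  z_0 = atanh(0.44) = 0.472231
SE = 1/√(n−3) = 1/√19 = 0.229416
z = (z_r − z_0)/SE = (0.741416 − 0.472231) / 0.229416 = 0.269185 / 0.229416 = 1.173

1.173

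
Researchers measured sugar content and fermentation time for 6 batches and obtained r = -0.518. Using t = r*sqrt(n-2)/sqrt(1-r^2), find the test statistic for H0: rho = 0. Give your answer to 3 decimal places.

-1.211

1 − r² = 1 − 0.268324 = 0.731676;  √(1−r²) = 0.855381
√(n−2) = √4 = 2.000000
t = r·√(n−2)/√(1−r²) = -0.518 · 2.000000 / 0.855381 = -1.211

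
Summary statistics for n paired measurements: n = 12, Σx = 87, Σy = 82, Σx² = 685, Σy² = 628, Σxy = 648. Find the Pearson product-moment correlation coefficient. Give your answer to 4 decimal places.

S_xy = nΣxy − ΣxΣy = 12·648 − 87·82 = 7776 − 7134 = 642
S_xx = nΣx² − (Σx)² = 12·685 − 87² = 8220 − 7569 = 651
S_yy = nΣy² − (Σy)² = 12·628 − 82² = 7536 − 6724 = 812
r = S_xy / √(S_xx·S_yy) = 642 / √(651·812) = 642 / √528612 = 642 / 727.0571 = 0.8830

0.8830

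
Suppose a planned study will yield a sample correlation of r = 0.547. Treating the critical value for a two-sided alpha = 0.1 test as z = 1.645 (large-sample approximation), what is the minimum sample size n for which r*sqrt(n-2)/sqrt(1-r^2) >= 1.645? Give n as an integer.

9

Need r·√(n−2)/√(1−r²) ≥ 1.645
√(n−2) ≥ 1.645·√(1−0.299209) / 0.547 = 1.645·0.837133 / 0.547 = 2.5175
n−2 ≥ 6.3378  ⇒  n ≥ 8.3378
Smallest integer n = 9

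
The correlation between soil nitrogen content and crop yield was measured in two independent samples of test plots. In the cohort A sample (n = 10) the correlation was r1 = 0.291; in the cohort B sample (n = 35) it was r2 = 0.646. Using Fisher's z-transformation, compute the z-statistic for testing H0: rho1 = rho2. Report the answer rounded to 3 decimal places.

z1 = atanh(0.291) = 0.299658,  z2 = atanh(0.646) = 0.768403
SE = √(1/(n1−3) + 1/(n2−3)) = √(1/7 + 1/32) = √(0.1428571 + 0.0312500) = √0.1741071 = 0.417261
z = (z1 − z2)/SE = (0.299658 − 0.768403) / 0.417261 = -0.468745 / 0.417261 = -1.123

-1.123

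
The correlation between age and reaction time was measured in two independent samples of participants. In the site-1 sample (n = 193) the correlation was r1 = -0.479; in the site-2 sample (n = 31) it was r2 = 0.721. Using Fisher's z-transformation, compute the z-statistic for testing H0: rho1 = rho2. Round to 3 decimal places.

Fisher z-transforms: z1 = atanh(-0.479) = -0.521686, z2 = atanh(0.721) = 0.909725; difference d = -1.431411
Var(d) = 1/190 + 1/28 = 0.0052632 + 0.0357143 = 0.0409775
z = d/√Var(d) = -1.431411 / √0.0409775 = -1.431411 / 0.202429 = -7.071

-7.071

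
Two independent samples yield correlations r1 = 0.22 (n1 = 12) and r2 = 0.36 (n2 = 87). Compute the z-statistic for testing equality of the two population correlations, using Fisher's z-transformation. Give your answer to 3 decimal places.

-0.437

z1 = atanh(0.22) = 0.223656,  z2 = atanh(0.36) = 0.376886
SE = √(1/(n1−3) + 1/(n2−3)) = √(1/9 + 1/84) = √(0.1111111 + 0.0119048) = √0.1230159 = 0.350736
z = (z1 − z2)/SE = (0.223656 − 0.376886) / 0.350736 = -0.153230 / 0.350736 = -0.437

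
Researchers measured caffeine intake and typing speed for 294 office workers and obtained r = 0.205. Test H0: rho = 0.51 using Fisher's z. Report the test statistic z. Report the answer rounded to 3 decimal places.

-6.052

Fisher z: atanh(0.205) = 0.207946, atanh(0.51) = 0.562730
z = (z_r − z_0)·√(n−3) = (0.207946 − 0.562730)·√291 = -0.354784 · 17.058722 = -6.052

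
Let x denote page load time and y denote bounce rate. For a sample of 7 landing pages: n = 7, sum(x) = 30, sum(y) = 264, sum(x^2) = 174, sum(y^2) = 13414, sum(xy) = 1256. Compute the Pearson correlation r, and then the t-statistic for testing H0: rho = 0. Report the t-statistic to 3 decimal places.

Numerator: nΣxy − (Σx)(Σy) = 7·1256 − (30)(264) = 872
Denominator: √[(nΣx²−(Σx)²)(nΣy²−(Σy)²)]
  nΣx²−(Σx)² = 7·174 − 900 = 318;  nΣy²−(Σy)² = 7·13414 − 69696 = 24202
  √(318·24202) = √7696236 = 2774.2091
r = 872 / 2774.2091 = 0.3143
t = r·√(n−2)/√(1−r²) = 0.3143·√5 / √(1−0.098784) = 0.702796 / 0.949324 = 0.740

0.740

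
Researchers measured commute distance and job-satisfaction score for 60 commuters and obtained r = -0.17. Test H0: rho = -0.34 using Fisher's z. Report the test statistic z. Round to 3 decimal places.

1.377

z_r = atanh(-0.17) = -0.171667,  z_0 = atanh(-0.34) = -0.354093
SE = 1/√(n−3) = 1/√57 = 0.132453
z = (z_r − z_0)/SE = (-0.171667 − (-0.354093)) / 0.132453 = 0.182426 / 0.132453 = 1.377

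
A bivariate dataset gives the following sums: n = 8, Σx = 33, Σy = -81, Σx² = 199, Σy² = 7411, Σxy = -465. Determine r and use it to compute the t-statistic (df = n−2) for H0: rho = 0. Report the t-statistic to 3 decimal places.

-0.509

Numerator: nΣxy − (Σx)(Σy) = 8·(-465) − (33)(-81) = -1047
Denominator: √[(nΣx²−(Σx)²)(nΣy²−(Σy)²)]
  nΣx²−(Σx)² = 8·199 − 1089 = 503;  nΣy²−(Σy)² = 8·7411 − 6561 = 52727
  √(503·52727) = √26521681 = 5149.9205
r = -1047 / 5149.9205 = -0.2033
t = r·√(n−2)/√(1−r²) = -0.2033·√6 / √(1−0.041331) = -0.497981 / 0.979116 = -0.509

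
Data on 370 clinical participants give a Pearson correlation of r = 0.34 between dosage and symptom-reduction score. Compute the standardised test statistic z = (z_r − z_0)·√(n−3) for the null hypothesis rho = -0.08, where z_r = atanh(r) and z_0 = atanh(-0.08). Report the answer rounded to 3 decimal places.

8.319

Fisher z: atanh(0.34) = 0.354093, atanh(-0.08) = -0.080171
z = (z_r − z_0)·√(n−3) = (0.354093 − (-0.080171))·√367 = 0.434264 · 19.157244 = 8.319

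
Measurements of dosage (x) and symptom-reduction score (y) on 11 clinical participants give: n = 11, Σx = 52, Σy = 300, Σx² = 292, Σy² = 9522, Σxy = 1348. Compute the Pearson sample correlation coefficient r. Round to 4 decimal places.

-0.2821

Numerator: nΣxy − (Σx)(Σy) = 11·1348 − (52)(300) = -772
Denominator: √[(nΣx²−(Σx)²)(nΣy²−(Σy)²)]
  nΣx²−(Σx)² = 11·292 − 2704 = 508;  nΣy²−(Σy)² = 11·9522 − 90000 = 14742
  √(508·14742) = √7488936 = 2736.5920
r = -772 / 2736.5920 = -0.2821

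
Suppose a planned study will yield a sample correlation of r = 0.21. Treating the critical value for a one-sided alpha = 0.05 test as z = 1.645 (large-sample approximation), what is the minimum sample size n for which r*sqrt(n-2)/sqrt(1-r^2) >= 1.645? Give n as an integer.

61

r√(n−2)/√(1−r²) ≥ 1.645  ⇔  n−2 ≥ (1.645)²·(1−r²)/r²
(1−r²)/r² = (1−0.0441)/0.0441 = 21.6757
n ≥ 2 + 2.706025·21.6757 = 2 + 58.6550 = 60.6550
⌈60.6550⌉ = 61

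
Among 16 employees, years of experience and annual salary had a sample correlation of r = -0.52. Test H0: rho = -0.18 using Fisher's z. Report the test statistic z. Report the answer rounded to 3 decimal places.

-1.422

Fisher z: atanh(-0.52) = -0.576340, atanh(-0.18) = -0.181983
z = (z_r − z_0)·√(n−3) = (-0.576340 − (-0.181983))·√13 = -0.394357 · 3.605551 = -1.422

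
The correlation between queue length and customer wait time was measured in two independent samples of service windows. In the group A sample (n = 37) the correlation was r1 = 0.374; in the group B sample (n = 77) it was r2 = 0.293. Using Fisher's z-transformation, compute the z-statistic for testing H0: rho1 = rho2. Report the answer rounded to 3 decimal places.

0.440

Fisher z-transforms: z1 = atanh(0.374) = 0.393066, z2 = atanh(0.293) = 0.301845; difference d = 0.091221
Var(d) = 1/34 + 1/74 = 0.0294118 + 0.0135135 = 0.0429253
z = d/√Var(d) = 0.091221 / √0.0429253 = 0.091221 / 0.207184 = 0.440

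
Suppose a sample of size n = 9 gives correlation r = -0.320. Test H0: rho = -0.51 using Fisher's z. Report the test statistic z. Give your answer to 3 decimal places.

0.566

Fisher z: atanh(-0.320) = -0.331647, atanh(-0.51) = -0.562730
z = (z_r − z_0)·√(n−3) = (-0.331647 − (-0.562730))·√6 = 0.231083 · 2.449490 = 0.566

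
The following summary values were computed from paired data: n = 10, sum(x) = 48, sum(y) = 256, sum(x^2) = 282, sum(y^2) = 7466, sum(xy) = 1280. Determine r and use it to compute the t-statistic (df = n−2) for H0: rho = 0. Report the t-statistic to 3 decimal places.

0.687

Numerator: nΣxy − (Σx)(Σy) = 10·1280 − (48)(256) = 512
Denominator: √[(nΣx²−(Σx)²)(nΣy²−(Σy)²)]
  nΣx²−(Σx)² = 10·282 − 2304 = 516;  nΣy²−(Σy)² = 10·7466 − 65536 = 9124
  √(516·9124) = √4707984 = 2169.7889
r = 512 / 2169.7889 = 0.2360
t = r·√(n−2)/√(1−r²) = 0.2360·√8 / √(1−0.055696) = 0.667509 / 0.971753 = 0.687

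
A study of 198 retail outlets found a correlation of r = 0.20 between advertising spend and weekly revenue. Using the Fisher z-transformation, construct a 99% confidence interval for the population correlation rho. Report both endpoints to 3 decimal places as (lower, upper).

(0.018, 0.369)

Fisher z: z_r = atanh(r) = ½·ln((1+0.20)/(1−0.20)) = 0.202733
SE(z) = 1/√(n−3) = 1/√195 = 0.071611
99% ⇒ z* = 2.576; margin = 2.576·0.071611 = 0.184470
CI on z-scale: (0.018263, 0.387203)
Back-transform: tanh(0.018263) = 0.018261, tanh(0.387203) = 0.368946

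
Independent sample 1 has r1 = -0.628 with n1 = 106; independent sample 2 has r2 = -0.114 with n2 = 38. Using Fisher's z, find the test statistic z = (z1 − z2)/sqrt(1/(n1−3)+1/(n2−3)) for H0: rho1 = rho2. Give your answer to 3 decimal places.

z1 = atanh(-0.628) = -0.738107,  z2 = atanh(-0.114) = -0.114498
SE = √(1/(n1−3) + 1/(n2−3)) = √(1/103 + 1/35) = √(0.0097087 + 0.0285714) = √0.0382801 = 0.195653
z = (z1 − z2)/SE = (-0.738107 − (-0.114498)) / 0.195653 = -0.623609 / 0.195653 = -3.187

-3.187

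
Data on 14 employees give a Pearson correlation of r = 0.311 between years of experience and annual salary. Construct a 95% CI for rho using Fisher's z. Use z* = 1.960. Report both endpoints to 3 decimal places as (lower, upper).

Fisher z: z_r = atanh(r) = ½·ln((1+0.311)/(1−0.311)) = 0.321652
SE(z) = 1/√(n−3) = 1/√11 = 0.301511
95% ⇒ z* = 1.960; margin = 1.960·0.301511 = 0.590962
CI on z-scale: (-0.269310, 0.912614)
Back-transform: tanh(-0.269310) = -0.262983, tanh(0.912614) = 0.722385

(-0.263, 0.722)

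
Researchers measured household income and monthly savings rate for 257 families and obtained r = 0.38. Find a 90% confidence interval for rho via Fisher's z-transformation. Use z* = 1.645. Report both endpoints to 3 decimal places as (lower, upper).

(0.288, 0.465)

z_r = atanh(0.38) = 0.400060;  SE = 1/√(n−3) = 1/√254 = 0.062746
z-limits: 0.400060 ± 1.645·0.062746 = 0.400060 ± 0.103217 = [0.296843, 0.503277]
ρ-limits: (tanh 0.296843, tanh 0.503277) = (0.288, 0.465)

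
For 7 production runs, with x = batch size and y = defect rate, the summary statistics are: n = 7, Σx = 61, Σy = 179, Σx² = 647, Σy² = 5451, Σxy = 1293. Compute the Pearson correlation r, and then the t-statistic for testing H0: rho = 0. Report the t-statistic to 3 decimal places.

-3.466

S_xy = nΣxy − ΣxΣy = 7·1293 − 61·179 = 9051 − 10919 = -1868
S_xx = nΣx² − (Σx)² = 7·647 − 61² = 4529 − 3721 = 808
S_yy = nΣy² − (Σy)² = 7·5451 − 179² = 38157 − 32041 = 6116
r = S_xy / √(S_xx·S_yy) = -1868 / √(808·6116) = -1868 / √4941728 = -1868 / 2222.9998 = -0.8403
t = r·√(n−2)/√(1−r²) = -0.8403·√5 / √(1−0.706104) = -1.878968 / 0.542122 = -3.466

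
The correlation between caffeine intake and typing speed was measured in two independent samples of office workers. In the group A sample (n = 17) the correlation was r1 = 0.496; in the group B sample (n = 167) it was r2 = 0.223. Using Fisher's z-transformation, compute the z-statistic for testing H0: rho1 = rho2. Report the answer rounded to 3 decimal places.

Fisher z-transforms: z1 = atanh(0.496) = 0.543987, z2 = atanh(0.223) = 0.226811; difference d = 0.317176
Var(d) = 1/14 + 1/164 = 0.0714286 + 0.0060976 = 0.0775262
z = d/√Var(d) = 0.317176 / √0.0775262 = 0.317176 / 0.278435 = 1.139

1.139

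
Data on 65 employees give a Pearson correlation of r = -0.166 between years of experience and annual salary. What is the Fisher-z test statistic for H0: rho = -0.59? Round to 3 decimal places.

z_r = atanh(-0.166) = -0.167550,  z_0 = atanh(-0.59) = -0.677666
SE = 1/√(n−3) = 1/√62 = 0.127000
z = (z_r − z_0)/SE = (-0.167550 − (-0.677666)) / 0.127000 = 0.510116 / 0.127000 = 4.017

4.017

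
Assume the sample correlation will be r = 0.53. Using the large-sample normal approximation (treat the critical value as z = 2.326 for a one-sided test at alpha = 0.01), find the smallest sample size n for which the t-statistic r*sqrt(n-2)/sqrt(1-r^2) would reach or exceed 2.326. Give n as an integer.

16

r√(n−2)/√(1−r²) ≥ 2.326  ⇔  n−2 ≥ (2.326)²·(1−r²)/r²
(1−r²)/r² = (1−0.2809)/0.2809 = 2.5600
n ≥ 2 + 5.410276·2.5600 = 2 + 13.8503 = 15.8503
⌈15.8503⌉ = 16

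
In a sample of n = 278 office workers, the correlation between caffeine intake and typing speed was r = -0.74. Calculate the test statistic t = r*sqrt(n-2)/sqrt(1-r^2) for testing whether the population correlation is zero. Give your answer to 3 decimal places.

1 − r² = 1 − 0.5476 = 0.4524;  √(1−r²) = 0.672607
√(n−2) = √276 = 16.613248
t = r·√(n−2)/√(1−r²) = -0.74 · 16.613248 / 0.672607 = -18.278

-18.278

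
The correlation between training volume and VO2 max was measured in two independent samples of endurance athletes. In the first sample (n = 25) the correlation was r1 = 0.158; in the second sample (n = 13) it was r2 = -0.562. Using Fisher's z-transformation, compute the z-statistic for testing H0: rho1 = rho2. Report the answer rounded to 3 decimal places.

Fisher z-transforms: z1 = atanh(0.158) = 0.159335, z2 = atanh(-0.562) = -0.635752; difference d = 0.795087
Var(d) = 1/22 + 1/10 = 0.0454545 + 0.1000000 = 0.1454545
z = d/√Var(d) = 0.795087 / √0.1454545 = 0.795087 / 0.381385 = 2.085

2.085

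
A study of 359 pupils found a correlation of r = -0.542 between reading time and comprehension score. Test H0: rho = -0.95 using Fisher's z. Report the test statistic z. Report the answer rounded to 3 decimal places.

23.109

Fisher z: atanh(-0.542) = -0.606983, atanh(-0.95) = -1.831781
z = (z_r − z_0)·√(n−3) = (-0.606983 − (-1.831781))·√356 = 1.224798 · 18.867962 = 23.109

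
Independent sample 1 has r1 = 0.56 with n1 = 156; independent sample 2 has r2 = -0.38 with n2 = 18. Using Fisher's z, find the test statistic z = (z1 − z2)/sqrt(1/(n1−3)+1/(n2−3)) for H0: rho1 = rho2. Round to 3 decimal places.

3.818

Fisher z-transforms: z1 = atanh(0.56) = 0.632833, z2 = atanh(-0.38) = -0.400060; difference d = 1.032893
Var(d) = 1/153 + 1/15 = 0.0065359 + 0.0666667 = 0.0732026
z = d/√Var(d) = 1.032893 / √0.0732026 = 1.032893 / 0.270560 = 3.818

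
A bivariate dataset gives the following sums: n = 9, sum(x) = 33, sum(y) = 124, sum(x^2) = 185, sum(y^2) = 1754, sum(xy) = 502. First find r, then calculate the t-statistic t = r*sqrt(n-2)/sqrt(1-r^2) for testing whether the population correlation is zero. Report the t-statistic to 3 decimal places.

4.820

S_xy = nΣxy − ΣxΣy = 9·502 − 33·124 = 4518 − 4092 = 426
S_xx = nΣx² − (Σx)² = 9·185 − 33² = 1665 − 1089 = 576
S_yy = nΣy² − (Σy)² = 9·1754 − 124² = 15786 − 15376 = 410
r = S_xy / √(S_xx·S_yy) = 426 / √(576·410) = 426 / √236160 = 426 / 485.9630 = 0.8766
t = r·√(n−2)/√(1−r²) = 0.8766·√7 / √(1−0.768428) = 2.319266 / 0.481219 = 4.820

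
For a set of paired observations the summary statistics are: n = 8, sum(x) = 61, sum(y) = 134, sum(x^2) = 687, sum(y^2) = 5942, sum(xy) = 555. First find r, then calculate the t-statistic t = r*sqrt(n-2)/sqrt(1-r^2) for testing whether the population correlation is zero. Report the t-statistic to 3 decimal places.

-1.473

S_xy = nΣxy − ΣxΣy = 8·555 − 61·134 = 4440 − 8174 = -3734
S_xx = nΣx² − (Σx)² = 8·687 − 61² = 5496 − 3721 = 1775
S_yy = nΣy² − (Σy)² = 8·5942 − 134² = 47536 − 17956 = 29580
r = S_xy / √(S_xx·S_yy) = -3734 / √(1775·29580) = -3734 / √52504500 = -3734 / 7245.9989 = -0.5153
t = r·√(n−2)/√(1−r²) = -0.5153·√6 / √(1−0.265534) = -1.262222 / 0.857010 = -1.473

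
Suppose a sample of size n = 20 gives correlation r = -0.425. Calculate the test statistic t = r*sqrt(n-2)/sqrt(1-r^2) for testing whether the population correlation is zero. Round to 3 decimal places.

-1.992

1 − r² = 1 − 0.180625 = 0.819375;  √(1−r²) = 0.905193
√(n−2) = √18 = 4.242641
t = r·√(n−2)/√(1−r²) = -0.425 · 4.242641 / 0.905193 = -1.992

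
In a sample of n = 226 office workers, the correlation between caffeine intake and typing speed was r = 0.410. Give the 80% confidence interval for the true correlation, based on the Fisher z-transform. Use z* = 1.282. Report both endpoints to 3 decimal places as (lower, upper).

(0.336, 0.479)

z_r = atanh(0.410) = 0.435611;  SE = 1/√(n−3) = 1/√223 = 0.066965
z-limits: 0.435611 ± 1.282·0.066965 = 0.435611 ± 0.085849 = [0.349762, 0.521460]
ρ-limits: (tanh 0.349762, tanh 0.521460) = (0.336, 0.479)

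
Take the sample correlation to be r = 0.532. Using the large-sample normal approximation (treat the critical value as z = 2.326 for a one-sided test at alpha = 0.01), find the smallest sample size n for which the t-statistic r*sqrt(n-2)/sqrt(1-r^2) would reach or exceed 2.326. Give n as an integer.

Need r·√(n−2)/√(1−r²) ≥ 2.326
√(n−2) ≥ 2.326·√(1−0.283024) / 0.532 = 2.326·0.846744 / 0.532 = 3.7021
n−2 ≥ 13.7055  ⇒  n ≥ 15.7055
Smallest integer n = 16

16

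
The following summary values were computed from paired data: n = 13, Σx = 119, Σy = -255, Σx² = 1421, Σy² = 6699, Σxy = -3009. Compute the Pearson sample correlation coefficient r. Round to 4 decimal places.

Numerator: nΣxy − (Σx)(Σy) = 13·(-3009) − (119)(-255) = -8772
Denominator: √[(nΣx²−(Σx)²)(nΣy²−(Σy)²)]
  nΣx²−(Σx)² = 13·1421 − 14161 = 4312;  nΣy²−(Σy)² = 13·6699 − 65025 = 22062
  √(4312·22062) = √95131344 = 9753.5298
r = -8772 / 9753.5298 = -0.8994

-0.8994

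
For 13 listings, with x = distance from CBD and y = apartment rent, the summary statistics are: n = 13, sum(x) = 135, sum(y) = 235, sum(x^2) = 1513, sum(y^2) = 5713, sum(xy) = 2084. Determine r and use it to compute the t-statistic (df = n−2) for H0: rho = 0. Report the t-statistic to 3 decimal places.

-6.255

S_xy = nΣxy − ΣxΣy = 13·2084 − 135·235 = 27092 − 31725 = -4633
S_xx = nΣx² − (Σx)² = 13·1513 − 135² = 19669 − 18225 = 1444
S_yy = nΣy² − (Σy)² = 13·5713 − 235² = 74269 − 55225 = 19044
r = S_xy / √(S_xx·S_yy) = -4633 / √(1444·19044) = -4633 / √27499536 = -4633 / 5244.0000 = -0.8835
t = r·√(n−2)/√(1−r²) = -0.8835·√11 / √(1−0.780572) = -2.930238 / 0.468431 = -6.255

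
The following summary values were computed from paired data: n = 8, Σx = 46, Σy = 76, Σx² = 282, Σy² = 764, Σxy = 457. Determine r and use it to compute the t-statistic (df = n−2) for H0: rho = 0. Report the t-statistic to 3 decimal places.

2.677

Numerator: nΣxy − (Σx)(Σy) = 8·457 − (46)(76) = 160
Denominator: √[(nΣx²−(Σx)²)(nΣy²−(Σy)²)]
  nΣx²−(Σx)² = 8·282 − 2116 = 140;  nΣy²−(Σy)² = 8·764 − 5776 = 336
  √(140·336) = √47040 = 216.8871
r = 160 / 216.8871 = 0.7377
t = r·√(n−2)/√(1−r²) = 0.7377·√6 / √(1−0.544201) = 1.806989 / 0.675129 = 2.677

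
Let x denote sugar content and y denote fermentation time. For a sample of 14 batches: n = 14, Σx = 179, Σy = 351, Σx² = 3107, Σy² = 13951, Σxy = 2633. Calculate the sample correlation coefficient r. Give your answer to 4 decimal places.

-0.9034

S_xy = nΣxy − ΣxΣy = 14·2633 − 179·351 = 36862 − 62829 = -25967
S_xx = nΣx² − (Σx)² = 14·3107 − 179² = 43498 − 32041 = 11457
S_yy = nΣy² − (Σy)² = 14·13951 − 351² = 195314 − 123201 = 72113
r = S_xy / √(S_xx·S_yy) = -25967 / √(11457·72113) = -25967 / √826198641 = -25967 / 28743.6713 = -0.9034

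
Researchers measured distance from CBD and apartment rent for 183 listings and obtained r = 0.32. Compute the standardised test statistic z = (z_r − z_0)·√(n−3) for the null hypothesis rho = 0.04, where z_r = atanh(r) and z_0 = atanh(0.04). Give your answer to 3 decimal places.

3.913

Fisher z: atanh(0.32) = 0.331647, atanh(0.04) = 0.040021
z = (z_r − z_0)·√(n−3) = (0.331647 − 0.040021)·√180 = 0.291626 · 13.416408 = 3.913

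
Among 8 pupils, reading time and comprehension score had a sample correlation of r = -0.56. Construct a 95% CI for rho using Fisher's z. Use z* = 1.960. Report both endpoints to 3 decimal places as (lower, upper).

(-0.907, 0.239)

z_r = atanh(-0.56) = -0.632833;  SE = 1/√(n−3) = 1/√5 = 0.447214
z-limits: -0.632833 ± 1.960·0.447214 = -0.632833 ± 0.876539 = [-1.509372, 0.243706]
ρ-limits: (tanh -1.509372, tanh 0.243706) = (-0.907, 0.239)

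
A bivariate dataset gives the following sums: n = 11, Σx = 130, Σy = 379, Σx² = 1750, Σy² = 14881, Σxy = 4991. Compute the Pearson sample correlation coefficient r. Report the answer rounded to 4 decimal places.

Numerator: nΣxy − (Σx)(Σy) = 11·4991 − (130)(379) = 5631
Denominator: √[(nΣx²−(Σx)²)(nΣy²−(Σy)²)]
  nΣx²−(Σx)² = 11·1750 − 16900 = 2350;  nΣy²−(Σy)² = 11·14881 − 143641 = 20050
  √(2350·20050) = √47117500 = 6864.2188
r = 5631 / 6864.2188 = 0.8203

0.8203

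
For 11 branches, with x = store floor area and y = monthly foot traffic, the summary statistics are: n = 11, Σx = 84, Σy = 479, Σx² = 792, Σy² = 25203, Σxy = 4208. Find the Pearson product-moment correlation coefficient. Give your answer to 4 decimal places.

0.6803

Numerator: nΣxy − (Σx)(Σy) = 11·4208 − (84)(479) = 6052
Denominator: √[(nΣx²−(Σx)²)(nΣy²−(Σy)²)]
  nΣx²−(Σx)² = 11·792 − 7056 = 1656;  nΣy²−(Σy)² = 11·25203 − 229441 = 47792
  √(1656·47792) = √79143552 = 8896.2662
r = 6052 / 8896.2662 = 0.6803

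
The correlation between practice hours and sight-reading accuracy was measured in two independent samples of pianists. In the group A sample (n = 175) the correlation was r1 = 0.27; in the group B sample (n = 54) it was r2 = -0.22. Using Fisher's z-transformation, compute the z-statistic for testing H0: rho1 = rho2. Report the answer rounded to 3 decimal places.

3.139

z1 = atanh(0.27) = 0.276864,  z2 = atanh(-0.22) = -0.223656
SE = √(1/(n1−3) + 1/(n2−3)) = √(1/172 + 1/51) = √(0.0058140 + 0.0196078) = √0.0254218 = 0.159442
z = (z1 − z2)/SE = (0.276864 − (-0.223656)) / 0.159442 = 0.500520 / 0.159442 = 3.139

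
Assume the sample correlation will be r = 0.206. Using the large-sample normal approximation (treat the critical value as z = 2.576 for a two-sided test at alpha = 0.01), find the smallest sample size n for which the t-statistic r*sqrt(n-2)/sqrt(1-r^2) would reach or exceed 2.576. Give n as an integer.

152

r√(n−2)/√(1−r²) ≥ 2.576  ⇔  n−2 ≥ (2.576)²·(1−r²)/r²
(1−r²)/r² = (1−0.042436)/0.042436 = 22.5649
n ≥ 2 + 6.635776·22.5649 = 2 + 149.7356 = 151.7356
⌈151.7356⌉ = 152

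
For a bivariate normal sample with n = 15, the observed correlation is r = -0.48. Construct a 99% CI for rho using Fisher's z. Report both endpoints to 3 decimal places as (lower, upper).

z_r = atanh(-0.48) = -0.522984;  SE = 1/√(n−3) = 1/√12 = 0.288675
z-limits: -0.522984 ± 2.576·0.288675 = -0.522984 ± 0.743627 = [-1.266611, 0.220643]
ρ-limits: (tanh -1.266611, tanh 0.220643) = (-0.853, 0.217)

(-0.853, 0.217)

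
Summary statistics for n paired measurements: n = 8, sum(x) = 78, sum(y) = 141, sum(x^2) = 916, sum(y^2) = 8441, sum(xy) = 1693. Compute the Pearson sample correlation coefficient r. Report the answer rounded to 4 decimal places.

Numerator: nΣxy − (Σx)(Σy) = 8·1693 − (78)(141) = 2546
Denominator: √[(nΣx²−(Σx)²)(nΣy²−(Σy)²)]
  nΣx²−(Σx)² = 8·916 − 6084 = 1244;  nΣy²−(Σy)² = 8·8441 − 19881 = 47647
  √(1244·47647) = √59272868 = 7698.8875
r = 2546 / 7698.8875 = 0.3307

0.3307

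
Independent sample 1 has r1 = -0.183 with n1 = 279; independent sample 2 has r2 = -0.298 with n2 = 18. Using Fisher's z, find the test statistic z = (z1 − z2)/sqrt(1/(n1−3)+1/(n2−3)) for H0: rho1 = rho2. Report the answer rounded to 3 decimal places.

0.461

z1 = atanh(-0.183) = -0.185085,  z2 = atanh(-0.298) = -0.307323
SE = √(1/(n1−3) + 1/(n2−3)) = √(1/276 + 1/15) = √(0.0036232 + 0.0666667) = √0.0702899 = 0.265122
z = (z1 − z2)/SE = (-0.185085 − (-0.307323)) / 0.265122 = 0.122238 / 0.265122 = 0.461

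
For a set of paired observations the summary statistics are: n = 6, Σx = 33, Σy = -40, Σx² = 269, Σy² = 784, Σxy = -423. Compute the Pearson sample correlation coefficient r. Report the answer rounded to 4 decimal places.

-0.9541

S_xy = nΣxy − ΣxΣy = 6·(-423) − 33·(-40) = -2538 − (-1320) = -1218
S_xx = nΣx² − (Σx)² = 6·269 − 33² = 1614 − 1089 = 525
S_yy = nΣy² − (Σy)² = 6·784 − (-40)² = 4704 − 1600 = 3104
r = S_xy / √(S_xx·S_yy) = -1218 / √(525·3104) = -1218 / √1629600 = -1218 / 1276.5579 = -0.9541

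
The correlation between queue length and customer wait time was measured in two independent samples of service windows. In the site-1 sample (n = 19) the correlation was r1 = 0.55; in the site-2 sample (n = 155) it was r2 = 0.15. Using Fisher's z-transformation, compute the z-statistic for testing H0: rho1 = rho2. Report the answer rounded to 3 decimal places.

Fisher z-transforms: z1 = atanh(0.55) = 0.618381, z2 = atanh(0.15) = 0.151140; difference d = 0.467241
Var(d) = 1/16 + 1/152 = 0.0625000 + 0.0065789 = 0.0690789
z = d/√Var(d) = 0.467241 / √0.0690789 = 0.467241 / 0.262829 = 1.778

1.778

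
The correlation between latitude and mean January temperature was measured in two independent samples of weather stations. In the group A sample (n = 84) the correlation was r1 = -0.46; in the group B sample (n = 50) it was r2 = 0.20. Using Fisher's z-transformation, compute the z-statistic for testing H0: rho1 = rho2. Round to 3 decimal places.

-3.818

z1 = atanh(-0.46) = -0.497311,  z2 = atanh(0.20) = 0.202733
SE = √(1/(n1−3) + 1/(n2−3)) = √(1/81 + 1/47) = √(0.0123457 + 0.0212766) = √0.0336223 = 0.183364
z = (z1 − z2)/SE = (-0.497311 − 0.202733) / 0.183364 = -0.700044 / 0.183364 = -3.818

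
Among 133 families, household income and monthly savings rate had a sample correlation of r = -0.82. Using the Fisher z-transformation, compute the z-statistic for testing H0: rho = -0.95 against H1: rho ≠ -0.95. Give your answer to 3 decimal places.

Fisher z: atanh(-0.82) = -1.156817, atanh(-0.95) = -1.831781
z = (z_r − z_0)·√(n−3) = (-1.156817 − (-1.831781))·√130 = 0.674964 · 11.401754 = 7.696

7.696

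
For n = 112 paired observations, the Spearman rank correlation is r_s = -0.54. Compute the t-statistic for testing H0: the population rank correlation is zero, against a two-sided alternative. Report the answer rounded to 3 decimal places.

-6.729

1 − r_s² = 1 − 0.2916 = 0.7084;  √(1−r_s²) = 0.841665
√(n−2) = √110 = 10.488088
t = r_s·√(n−2)/√(1−r_s²) = -0.54 · 10.488088 / 0.841665 = -6.729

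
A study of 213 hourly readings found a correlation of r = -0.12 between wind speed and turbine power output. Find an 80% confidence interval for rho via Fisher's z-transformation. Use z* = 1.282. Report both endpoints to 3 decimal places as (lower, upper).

(-0.206, -0.032)

Fisher z: z_r = atanh(r) = ½·ln((1+(-0.12))/(1−(-0.12))) = -0.120581
SE(z) = 1/√(n−3) = 1/√210 = 0.069007
80% ⇒ z* = 1.282; margin = 1.282·0.069007 = 0.088467
CI on z-scale: (-0.209048, -0.032114)
Back-transform: tanh(-0.209048) = -0.206055, tanh(-0.032114) = -0.032103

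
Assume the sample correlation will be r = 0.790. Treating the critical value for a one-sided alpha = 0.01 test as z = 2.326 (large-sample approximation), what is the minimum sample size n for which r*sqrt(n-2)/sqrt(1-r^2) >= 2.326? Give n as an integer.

6

Need r·√(n−2)/√(1−r²) ≥ 2.326
√(n−2) ≥ 2.326·√(1−0.624100) / 0.790 = 2.326·0.613107 / 0.790 = 1.8052
n−2 ≥ 3.2587  ⇒  n ≥ 5.2587
Smallest integer n = 6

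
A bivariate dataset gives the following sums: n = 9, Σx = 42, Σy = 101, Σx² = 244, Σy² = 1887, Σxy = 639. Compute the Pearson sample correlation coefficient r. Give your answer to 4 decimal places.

Numerator: nΣxy − (Σx)(Σy) = 9·639 − (42)(101) = 1509
Denominator: √[(nΣx²−(Σx)²)(nΣy²−(Σy)²)]
  nΣx²−(Σx)² = 9·244 − 1764 = 432;  nΣy²−(Σy)² = 9·1887 − 10201 = 6782
  √(432·6782) = √2929824 = 1711.6729
r = 1509 / 1711.6729 = 0.8816

0.8816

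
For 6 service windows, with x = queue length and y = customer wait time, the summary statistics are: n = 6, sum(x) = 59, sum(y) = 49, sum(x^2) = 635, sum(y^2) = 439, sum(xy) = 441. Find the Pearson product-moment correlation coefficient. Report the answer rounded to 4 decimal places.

-0.8849

Numerator: nΣxy − (Σx)(Σy) = 6·441 − (59)(49) = -245
Denominator: √[(nΣx²−(Σx)²)(nΣy²−(Σy)²)]
  nΣx²−(Σx)² = 6·635 − 3481 = 329;  nΣy²−(Σy)² = 6·439 − 2401 = 233
  √(329·233) = √76657 = 276.8700
r = -245 / 276.8700 = -0.8849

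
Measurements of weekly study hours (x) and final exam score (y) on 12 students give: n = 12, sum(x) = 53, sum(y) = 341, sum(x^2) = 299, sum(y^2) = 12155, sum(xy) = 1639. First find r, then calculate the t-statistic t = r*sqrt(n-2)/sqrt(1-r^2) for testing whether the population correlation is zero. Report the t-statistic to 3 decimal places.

S_xy = nΣxy − ΣxΣy = 12·1639 − 53·341 = 19668 − 18073 = 1595
S_xx = nΣx² − (Σx)² = 12·299 − 53² = 3588 − 2809 = 779
S_yy = nΣy² − (Σy)² = 12·12155 − 341² = 145860 − 116281 = 29579
r = S_xy / √(S_xx·S_yy) = 1595 / √(779·29579) = 1595 / √23042041 = 1595 / 4800.2126 = 0.3323
t = r·√(n−2)/√(1−r²) = 0.3323·√10 / √(1−0.110423) = 1.050825 / 0.943174 = 1.114

1.114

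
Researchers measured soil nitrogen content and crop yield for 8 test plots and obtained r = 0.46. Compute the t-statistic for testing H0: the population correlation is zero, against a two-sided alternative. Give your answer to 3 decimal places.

t = r·√(n−2) / √(1−r²) with r = 0.46, n = 8
  = 0.46·√6 / √(1 − 0.2116)
  = 0.46·2.449490 / 0.887919
  = 1.126765 / 0.887919 = 1.269

1.269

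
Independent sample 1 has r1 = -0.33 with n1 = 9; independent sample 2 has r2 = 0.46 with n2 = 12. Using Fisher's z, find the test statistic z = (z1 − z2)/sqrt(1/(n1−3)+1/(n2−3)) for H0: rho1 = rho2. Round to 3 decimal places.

-1.594

Fisher z-transforms: z1 = atanh(-0.33) = -0.342828, z2 = atanh(0.46) = 0.497311; difference d = -0.840139
Var(d) = 1/6 + 1/9 = 0.1666667 + 0.1111111 = 0.2777778
z = d/√Var(d) = -0.840139 / √0.2777778 = -0.840139 / 0.527046 = -1.594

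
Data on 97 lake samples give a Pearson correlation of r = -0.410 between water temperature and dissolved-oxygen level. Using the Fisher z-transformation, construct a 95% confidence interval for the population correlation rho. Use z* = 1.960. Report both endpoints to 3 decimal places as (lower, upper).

z_r = atanh(-0.410) = -0.435611;  SE = 1/√(n−3) = 1/√94 = 0.103142
z-limits: -0.435611 ± 1.960·0.103142 = -0.435611 ± 0.202158 = [-0.637769, -0.233453]
ρ-limits: (tanh -0.637769, tanh -0.233453) = (-0.563, -0.229)

(-0.563, -0.229)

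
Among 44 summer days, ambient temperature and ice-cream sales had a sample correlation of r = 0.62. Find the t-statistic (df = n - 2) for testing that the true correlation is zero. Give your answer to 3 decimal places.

5.121

1 − r² = 1 − 0.3844 = 0.6156;  √(1−r²) = 0.784602
√(n−2) = √42 = 6.480741
t = r·√(n−2)/√(1−r²) = 0.62 · 6.480741 / 0.784602 = 5.121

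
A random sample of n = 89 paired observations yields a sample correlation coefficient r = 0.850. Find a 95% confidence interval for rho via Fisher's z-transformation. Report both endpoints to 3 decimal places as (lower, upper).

(0.780, 0.899)

Fisher z: z_r = atanh(r) = ½·ln((1+0.850)/(1−0.850)) = 1.256153
SE(z) = 1/√(n−3) = 1/√86 = 0.107833
95% ⇒ z* = 1.960; margin = 1.960·0.107833 = 0.211353
CI on z-scale: (1.044800, 1.467506)
Back-transform: tanh(1.044800) = 0.779776, tanh(1.467506) = 0.899101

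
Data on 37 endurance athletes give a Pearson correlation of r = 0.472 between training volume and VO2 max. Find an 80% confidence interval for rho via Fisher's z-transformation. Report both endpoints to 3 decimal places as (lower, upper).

(0.285, 0.625)

Fisher z: z_r = atanh(r) = ½·ln((1+0.472)/(1−0.472)) = 0.512641
SE(z) = 1/√(n−3) = 1/√34 = 0.171499
80% ⇒ z* = 1.282; margin = 1.282·0.171499 = 0.219862
CI on z-scale: (0.292779, 0.732503)
Back-transform: tanh(0.292779) = 0.284691, tanh(0.732503) = 0.624594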